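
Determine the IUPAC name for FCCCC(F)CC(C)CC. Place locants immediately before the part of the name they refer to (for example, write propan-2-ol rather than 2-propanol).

The longest continuous carbon chain has 8 atoms, so the parent hydride is octane.
Number the chain so that the substituent locant set {1,4,6} is lower than {3,5,8} at the first point of difference.
With this numbering: fluoro groups at C-1 and C-4; a methyl group at C-6.
Prefixes are listed alphabetically: fluoro, methyl.
Putting it together: 1,4-difluoro-6-methyloctane.

1,4-difluoro-6-methyloctane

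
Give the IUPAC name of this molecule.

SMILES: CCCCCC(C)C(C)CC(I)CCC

4-iodo-6,7-dimethyldodecane

The longest carbon chain is 12 atoms: the parent is dodecane.
Choose the numbering such that the substituent locant set {4,6,7} is lower than {6,7,9} at the first point of difference.
This places an iodo group at C-4; methyl groups at C-6 and C-7.
The substituents are ordered alphabetically, ignoring any di-/tri- multipliers.
Assembling the pieces gives 4-iodo-6,7-dimethyldodecane.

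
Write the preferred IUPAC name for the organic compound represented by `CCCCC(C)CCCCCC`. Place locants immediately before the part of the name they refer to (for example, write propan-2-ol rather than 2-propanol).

5-methylundecane

The longest continuous carbon chain has 11 atoms, so the parent hydride is undecane.
The numbering direction is chosen so that the substituent locant set {5} is lower than {7} at the first point of difference.
With this numbering: a methyl group at C-5.
The name is 5-methylundecane.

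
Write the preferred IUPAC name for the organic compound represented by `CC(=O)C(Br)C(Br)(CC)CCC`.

Counting along the main chain through the carbonyl gives 7 carbons: the parent is heptane.
A ketone (C=O on an internal carbon) is the principal characteristic group, giving the suffix -one.
The numbering direction is chosen so that numbering from this end puts the carbonyl group at C-2 rather than C-6.
That gives the carbonyl at C-2; bromo groups at C-3 and C-4; an ethyl group at C-4.
Substituent prefixes are cited in alphabetical order (multiplying prefixes like di-/tri- are ignored for ordering).
Putting it together: 3,4-dibromo-4-ethylheptan-2-one.

3,4-dibromo-4-ethylheptan-2-one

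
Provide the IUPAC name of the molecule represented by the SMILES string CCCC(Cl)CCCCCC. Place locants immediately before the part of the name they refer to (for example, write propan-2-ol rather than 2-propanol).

The longest continuous carbon chain has 10 atoms, so the parent hydride is decane.
The numbering direction is chosen so that the substituent locant set {4} is lower than {7} at the first point of difference.
This places a chloro group at C-4.
Putting it together: 4-chlorodecane.

4-chlorodecane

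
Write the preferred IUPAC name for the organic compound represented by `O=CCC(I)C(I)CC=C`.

3,4-diiodohept-6-enal

Counting along the main chain through the –CHO group and the multiple bond gives 7 carbons: the parent is heptane.
An aldehyde (terminal –CHO) is the principal characteristic group, giving the suffix -al.
The chain contains a C=C double bond, so the unsaturation ending is -ene.
Number the chain so that the aldehyde carbon is C-1 by definition.
That gives the double bond between C-6 and C-7; iodo groups at C-3 and C-4.
Assembling the pieces gives 3,4-diiodohept-6-enal.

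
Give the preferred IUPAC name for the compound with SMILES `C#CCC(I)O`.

The longest chain bearing the –OH group and the multiple bond is 4 carbons long (butane).
The principal characteristic group is an alcohol (–OH), named with the suffix -ol.
There is one C≡C triple bond, indicated by the ending -yne.
Choose the numbering such that numbering from this end puts the hydroxyl group at C-1 rather than C-4.
That gives the hydroxyl at C-1; the triple bond between C-3 and C-4; an iodo group at C-1.
The name is 1-iodobut-3-yn-1-ol.

1-iodobut-3-yn-1-ol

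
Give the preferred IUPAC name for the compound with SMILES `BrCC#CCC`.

1-bromopent-2-yne

Counting along the main chain through the multiple bond gives 5 carbons: the parent is pentane.
A C≡C triple bond in the chain gives the infix -yne-.
The numbering direction is chosen so that numbering from this end puts the triple bond at C-2 rather than C-3.
That gives the triple bond between C-2 and C-3; a bromo group at C-1.
The name is 1-bromopent-2-yne.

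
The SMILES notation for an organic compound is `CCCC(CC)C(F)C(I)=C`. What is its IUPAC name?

4-ethyl-3-fluoro-2-iodohept-1-ene

Counting along the main chain through the multiple bond gives 7 carbons: the parent is heptane.
A C=C double bond in the chain gives the infix -ene-.
The numbering direction is chosen so that numbering from this end puts the double bond at C-1 rather than C-6.
With this numbering: the double bond between C-1 and C-2; an ethyl group at C-4; a fluoro group at C-3; an iodo group at C-2.
The substituents are ordered alphabetically, ignoring any di-/tri- multipliers.
Putting it together: 4-ethyl-3-fluoro-2-iodohept-1-ene.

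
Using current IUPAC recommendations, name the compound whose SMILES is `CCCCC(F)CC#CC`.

5-fluoronon-2-yne

The longest carbon chain that includes the multiple bond has 9 carbons, so the parent hydride is nonane.
The chain contains a C≡C triple bond, so the unsaturation ending is -yne.
Number the chain so that numbering from this end puts the triple bond at C-2 rather than C-7.
With this numbering: the triple bond between C-2 and C-3; a fluoro group at C-5.
Putting it together: 5-fluoronon-2-yne.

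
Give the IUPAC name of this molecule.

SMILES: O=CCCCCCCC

octanal

The longest chain bearing the –CHO group is 8 carbons long (octane).
An aldehyde (terminal –CHO) is the principal characteristic group, giving the suffix -al.
The numbering direction is chosen so that the aldehyde carbon is C-1 by definition.
Assembling the pieces gives octanal.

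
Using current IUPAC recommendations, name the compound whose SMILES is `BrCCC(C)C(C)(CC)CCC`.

1-bromo-4-ethyl-3,4-dimethylheptane

The longest continuous carbon chain has 7 atoms, so the parent hydride is heptane.
Choose the numbering such that the substituent locant set {1,3,4,4} is lower than {4,4,5,7} at the first point of difference.
That gives a bromo group at C-1; an ethyl group at C-4; methyl groups at C-3 and C-4.
Prefixes are listed alphabetically: bromo, ethyl, methyl.
Assembling the pieces gives 1-bromo-4-ethyl-3,4-dimethylheptane.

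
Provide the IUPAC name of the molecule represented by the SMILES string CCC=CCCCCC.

Counting along the main chain through the multiple bond gives 9 carbons: the parent is nonane.
The chain contains a C=C double bond, so the unsaturation ending is -ene.
Choose the numbering such that numbering from this end puts the double bond at C-3 rather than C-6.
This places the double bond between C-3 and C-4.
Putting it together: non-3-ene.

non-3-ene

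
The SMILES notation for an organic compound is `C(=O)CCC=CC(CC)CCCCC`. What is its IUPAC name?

Counting along the main chain through the –CHO group and the multiple bond gives 11 carbons: the parent is undecane.
An aldehyde (terminal –CHO) is the principal characteristic group, giving the suffix -al.
A C=C double bond in the chain gives the infix -ene-.
The numbering direction is chosen so that the aldehyde carbon is C-1 by definition.
This places the double bond between C-4 and C-5; an ethyl group at C-6.
Putting it together: 6-ethylundec-4-enal.

6-ethylundec-4-enal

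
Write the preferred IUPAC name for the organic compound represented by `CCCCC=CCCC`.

Counting along the main chain through the multiple bond gives 9 carbons: the parent is nonane.
The chain contains a C=C double bond, so the unsaturation ending is -ene.
Choose the numbering such that numbering from this end puts the double bond at C-4 rather than C-5.
This places the double bond between C-4 and C-5.
Putting it together: non-4-ene.

non-4-ene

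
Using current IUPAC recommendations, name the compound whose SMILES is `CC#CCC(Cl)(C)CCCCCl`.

Counting along the main chain through the multiple bond gives 9 carbons: the parent is nonane.
There is one C≡C triple bond, indicated by the ending -yne.
The numbering direction is chosen so that numbering from this end puts the triple bond at C-2 rather than C-7.
With this numbering: the triple bond between C-2 and C-3; chloro groups at C-5 and C-9; a methyl group at C-5.
The substituents are ordered alphabetically, ignoring any di-/tri- multipliers.
Assembling the pieces gives 5,9-dichloro-5-methylnon-2-yne.

5,9-dichloro-5-methylnon-2-yne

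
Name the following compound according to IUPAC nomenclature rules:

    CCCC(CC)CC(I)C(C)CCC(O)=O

7-ethyl-5-iodo-4-methyldecanoic acid

The longest chain bearing the –COOH group is 10 carbons long (decane).
A carboxylic acid (terminal –COOH) is the principal characteristic group, giving the suffix -oic acid.
The numbering direction is chosen so that the carboxylic acid carbon is C-1 by definition.
With this numbering: an ethyl group at C-7; an iodo group at C-5; a methyl group at C-4.
The substituents are ordered alphabetically, ignoring any di-/tri- multipliers.
The name is 7-ethyl-5-iodo-4-methyldecanoic acid.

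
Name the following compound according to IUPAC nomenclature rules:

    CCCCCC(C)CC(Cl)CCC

The parent chain contains 11 carbons (undecane).
Choose the numbering such that the substituent locant set {4,6} is lower than {6,8} at the first point of difference.
With this numbering: a chloro group at C-4; a methyl group at C-6.
Substituent prefixes are cited in alphabetical order (multiplying prefixes like di-/tri- are ignored for ordering).
The name is 4-chloro-6-methylundecane.

4-chloro-6-methylundecane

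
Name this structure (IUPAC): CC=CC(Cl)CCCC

4-chlorooct-2-ene

The longest chain bearing the multiple bond is 8 carbons long (octane).
There is one C=C double bond, indicated by the ending -ene.
Number the chain so that numbering from this end puts the double bond at C-2 rather than C-6.
With this numbering: the double bond between C-2 and C-3; a chloro group at C-4.
Assembling the pieces gives 4-chlorooct-2-ene.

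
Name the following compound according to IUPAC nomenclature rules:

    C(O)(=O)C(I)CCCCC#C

The longest carbon chain that includes the –COOH group and the multiple bond has 8 carbons, so the parent hydride is octane.
The principal characteristic group is a carboxylic acid (terminal –COOH), named with the suffix -oic acid.
The chain contains a C≡C triple bond, so the unsaturation ending is -yne.
The numbering direction is chosen so that the carboxylic acid carbon is C-1 by definition.
This places the triple bond between C-7 and C-8; an iodo group at C-2.
Putting it together: 2-iodooct-7-ynoic acid.

2-iodooct-7-ynoic acid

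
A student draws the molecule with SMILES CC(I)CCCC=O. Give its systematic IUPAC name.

5-iodohexanal

Counting along the main chain through the –CHO group gives 6 carbons: the parent is hexane.
An aldehyde (terminal –CHO) is the principal characteristic group, giving the suffix -al.
Choose the numbering such that the aldehyde carbon is C-1 by definition.
This places an iodo group at C-5.
The name is 5-iodohexanal.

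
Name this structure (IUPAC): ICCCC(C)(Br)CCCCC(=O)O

Counting along the main chain through the –COOH group gives 9 carbons: the parent is nonane.
A carboxylic acid (terminal –COOH) is the principal characteristic group, giving the suffix -oic acid.
The numbering direction is chosen so that the carboxylic acid carbon is C-1 by definition.
With this numbering: a bromo group at C-6; an iodo group at C-9; a methyl group at C-6.
Substituent prefixes are cited in alphabetical order (multiplying prefixes like di-/tri- are ignored for ordering).
Assembling the pieces gives 6-bromo-9-iodo-6-methylnonanoic acid.

6-bromo-9-iodo-6-methylnonanoic acid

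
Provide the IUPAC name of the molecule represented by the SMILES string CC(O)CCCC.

hexan-2-ol

Counting along the main chain through the –OH group gives 6 carbons: the parent is hexane.
The principal characteristic group is an alcohol (–OH), named with the suffix -ol.
Number the chain so that numbering from this end puts the hydroxyl group at C-2 rather than C-5.
With this numbering: the hydroxyl at C-2.
Putting it together: hexan-2-ol.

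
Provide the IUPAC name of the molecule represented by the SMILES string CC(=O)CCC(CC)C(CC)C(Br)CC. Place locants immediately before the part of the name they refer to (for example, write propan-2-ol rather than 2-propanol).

Counting along the main chain through the carbonyl gives 9 carbons: the parent is nonane.
The highest-priority functional group is a ketone (C=O on an internal carbon), so the name ends in -one.
The numbering direction is chosen so that numbering from this end puts the carbonyl group at C-2 rather than C-8.
With this numbering: the carbonyl at C-2; a bromo group at C-7; ethyl groups at C-5 and C-6.
The substituents are ordered alphabetically, ignoring any di-/tri- multipliers.
Assembling the pieces gives 7-bromo-5,6-diethylnonan-2-one.

7-bromo-5,6-diethylnonan-2-one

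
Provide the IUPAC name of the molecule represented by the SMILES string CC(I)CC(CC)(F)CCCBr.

1-bromo-4-ethyl-4-fluoro-6-iodoheptane

The parent chain contains 7 carbons (heptane).
The numbering direction is chosen so that the substituent locant set {1,4,4,6} is lower than {2,4,4,7} at the first point of difference.
That gives a bromo group at C-1; an ethyl group at C-4; a fluoro group at C-4; an iodo group at C-6.
The substituents are ordered alphabetically, ignoring any di-/tri- multipliers.
The name is 1-bromo-4-ethyl-4-fluoro-6-iodoheptane.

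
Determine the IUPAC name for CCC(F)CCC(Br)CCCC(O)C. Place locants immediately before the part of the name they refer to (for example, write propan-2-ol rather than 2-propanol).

6-bromo-9-fluoroundecan-2-ol

The longest carbon chain that includes the –OH group has 11 carbons, so the parent hydride is undecane.
An alcohol (–OH) is the principal characteristic group, giving the suffix -ol.
The numbering direction is chosen so that numbering from this end puts the hydroxyl group at C-2 rather than C-10.
That gives the hydroxyl at C-2; a bromo group at C-6; a fluoro group at C-9.
Prefixes are listed alphabetically: bromo, fluoro.
Putting it together: 6-bromo-9-fluoroundecan-2-ol.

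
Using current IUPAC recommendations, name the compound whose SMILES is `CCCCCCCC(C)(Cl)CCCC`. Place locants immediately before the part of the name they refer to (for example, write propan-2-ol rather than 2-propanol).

5-chloro-5-methyldodecane

The longest continuous carbon chain has 12 atoms, so the parent hydride is dodecane.
Number the chain so that the substituent locant set {5,5} is lower than {8,8} at the first point of difference.
This places a chloro group at C-5; a methyl group at C-5.
The substituents are ordered alphabetically, ignoring any di-/tri- multipliers.
The name is 5-chloro-5-methyldodecane.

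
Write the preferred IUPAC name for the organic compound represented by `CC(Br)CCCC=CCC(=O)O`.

8-bromonon-3-enoic acid

Counting along the main chain through the –COOH group and the multiple bond gives 9 carbons: the parent is nonane.
A carboxylic acid (terminal –COOH) is the principal characteristic group, giving the suffix -oic acid.
The chain contains a C=C double bond, so the unsaturation ending is -ene.
Choose the numbering such that the carboxylic acid carbon is C-1 by definition.
This places the double bond between C-3 and C-4; a bromo group at C-8.
Assembling the pieces gives 8-bromonon-3-enoic acid.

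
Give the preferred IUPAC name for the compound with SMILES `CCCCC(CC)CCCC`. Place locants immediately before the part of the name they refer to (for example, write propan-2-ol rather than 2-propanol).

5-ethylnonane

The longest continuous carbon chain has 9 atoms, so the parent hydride is nonane.
The molecule is symmetric, so either numbering direction gives the same locants.
This places an ethyl group at C-5.
Assembling the pieces gives 5-ethylnonane.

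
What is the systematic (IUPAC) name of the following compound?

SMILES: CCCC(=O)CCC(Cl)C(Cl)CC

The longest carbon chain that includes the carbonyl has 10 carbons, so the parent hydride is decane.
The principal characteristic group is a ketone (C=O on an internal carbon), named with the suffix -one.
Choose the numbering such that numbering from this end puts the carbonyl group at C-4 rather than C-7.
This places the carbonyl at C-4; chloro groups at C-7 and C-8.
The name is 7,8-dichlorodecan-4-one.

7,8-dichlorodecan-4-one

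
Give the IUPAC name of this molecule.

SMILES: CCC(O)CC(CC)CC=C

The longest chain bearing the –OH group and the multiple bond is 8 carbons long (octane).
The highest-priority functional group is an alcohol (–OH), so the name ends in -ol.
The chain contains a C=C double bond, so the unsaturation ending is -ene.
The numbering direction is chosen so that numbering from this end puts the hydroxyl group at C-3 rather than C-6.
This places the hydroxyl at C-3; the double bond between C-7 and C-8; an ethyl group at C-5.
The name is 5-ethyloct-7-en-3-ol.

5-ethyloct-7-en-3-ol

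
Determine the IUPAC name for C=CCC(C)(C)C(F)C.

The longest carbon chain that includes the multiple bond has 6 carbons, so the parent hydride is hexane.
A C=C double bond in the chain gives the infix -ene-.
Choose the numbering such that numbering from this end puts the double bond at C-1 rather than C-5.
This places the double bond between C-1 and C-2; a fluoro group at C-5; two methyl groups at C-4.
The substituents are ordered alphabetically, ignoring any di-/tri- multipliers.
Putting it together: 5-fluoro-4,4-dimethylhex-1-ene.

5-fluoro-4,4-dimethylhex-1-ene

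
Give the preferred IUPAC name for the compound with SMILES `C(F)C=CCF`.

1,4-difluorobut-2-ene

Counting along the main chain through the multiple bond gives 4 carbons: the parent is butane.
The chain contains a C=C double bond, so the unsaturation ending is -ene.
Numbering from either end gives identical locants here.
With this numbering: the double bond between C-2 and C-3; fluoro groups at C-1 and C-4.
Assembling the pieces gives 1,4-difluorobut-2-ene.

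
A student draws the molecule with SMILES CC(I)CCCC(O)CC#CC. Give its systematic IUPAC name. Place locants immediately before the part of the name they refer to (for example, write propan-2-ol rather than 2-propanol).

The longest chain bearing the –OH group and the multiple bond is 10 carbons long (decane).
The principal characteristic group is an alcohol (–OH), named with the suffix -ol.
A C≡C triple bond in the chain gives the infix -yne-.
The numbering direction is chosen so that numbering from this end puts the hydroxyl group at C-5 rather than C-6.
This places the hydroxyl at C-5; the triple bond between C-2 and C-3; an iodo group at C-9.
Putting it together: 9-iododec-2-yn-5-ol.

9-iododec-2-yn-5-ol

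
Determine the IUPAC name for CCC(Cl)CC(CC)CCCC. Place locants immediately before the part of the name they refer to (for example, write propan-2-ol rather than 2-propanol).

The longest continuous carbon chain has 9 atoms, so the parent hydride is nonane.
The numbering direction is chosen so that the substituent locant set {3,5} is lower than {5,7} at the first point of difference.
With this numbering: a chloro group at C-3; an ethyl group at C-5.
The substituents are ordered alphabetically, ignoring any di-/tri- multipliers.
The name is 3-chloro-5-ethylnonane.

3-chloro-5-ethylnonane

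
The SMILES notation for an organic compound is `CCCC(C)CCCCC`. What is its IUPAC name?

The parent chain contains 9 carbons (nonane).
Choose the numbering such that the substituent locant set {4} is lower than {6} at the first point of difference.
With this numbering: a methyl group at C-4.
The name is 4-methylnonane.

4-methylnonane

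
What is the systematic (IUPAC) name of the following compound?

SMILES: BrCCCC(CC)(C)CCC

1-bromo-4-ethyl-4-methylheptane

The longest continuous carbon chain has 7 atoms, so the parent hydride is heptane.
Choose the numbering such that the substituent locant set {1,4,4} is lower than {4,4,7} at the first point of difference.
This places a bromo group at C-1; an ethyl group at C-4; a methyl group at C-4.
The substituents are ordered alphabetically, ignoring any di-/tri- multipliers.
Putting it together: 1-bromo-4-ethyl-4-methylheptane.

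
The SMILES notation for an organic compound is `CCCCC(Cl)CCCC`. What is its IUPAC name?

The longest carbon chain is 9 atoms: the parent is nonane.
Numbering from either end gives identical locants here.
With this numbering: a chloro group at C-5.
Putting it together: 5-chlorononane.

5-chlorononane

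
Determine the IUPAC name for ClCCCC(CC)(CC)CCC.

1-chloro-4,4-diethylheptane

The longest continuous carbon chain has 7 atoms, so the parent hydride is heptane.
Choose the numbering such that the substituent locant set {1,4,4} is lower than {4,4,7} at the first point of difference.
This places a chloro group at C-1; two ethyl groups at C-4.
Prefixes are listed alphabetically: chloro, ethyl.
The name is 1-chloro-4,4-diethylheptane.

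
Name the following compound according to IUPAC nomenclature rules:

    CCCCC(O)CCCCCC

undecan-5-ol

The longest chain bearing the –OH group is 11 carbons long (undecane).
The highest-priority functional group is an alcohol (–OH), so the name ends in -ol.
Choose the numbering such that numbering from this end puts the hydroxyl group at C-5 rather than C-7.
That gives the hydroxyl at C-5.
The name is undecan-5-ol.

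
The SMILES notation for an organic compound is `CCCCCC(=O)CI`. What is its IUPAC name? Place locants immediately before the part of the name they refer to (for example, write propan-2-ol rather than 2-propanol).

1-iodoheptan-2-one

The longest chain bearing the carbonyl is 7 carbons long (heptane).
A ketone (C=O on an internal carbon) is the principal characteristic group, giving the suffix -one.
Choose the numbering such that numbering from this end puts the carbonyl group at C-2 rather than C-6.
This places the carbonyl at C-2; an iodo group at C-1.
Putting it together: 1-iodoheptan-2-one.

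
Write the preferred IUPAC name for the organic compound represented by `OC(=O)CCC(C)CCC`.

The longest chain bearing the –COOH group is 7 carbons long (heptane).
The highest-priority functional group is a carboxylic acid (terminal –COOH), so the name ends in -oic acid.
Choose the numbering such that the carboxylic acid carbon is C-1 by definition.
That gives a methyl group at C-4.
The name is 4-methylheptanoic acid.

4-methylheptanoic acid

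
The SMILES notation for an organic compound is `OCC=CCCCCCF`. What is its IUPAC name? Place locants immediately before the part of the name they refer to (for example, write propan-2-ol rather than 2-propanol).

Counting along the main chain through the –OH group and the multiple bond gives 8 carbons: the parent is octane.
An alcohol (–OH) is the principal characteristic group, giving the suffix -ol.
The chain contains a C=C double bond, so the unsaturation ending is -ene.
The numbering direction is chosen so that numbering from this end puts the hydroxyl group at C-1 rather than C-8.
This places the hydroxyl at C-1; the double bond between C-2 and C-3; a fluoro group at C-8.
The name is 8-fluorooct-2-en-1-ol.

8-fluorooct-2-en-1-ol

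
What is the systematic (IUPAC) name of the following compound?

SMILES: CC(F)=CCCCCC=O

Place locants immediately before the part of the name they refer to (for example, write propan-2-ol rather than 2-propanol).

The longest chain bearing the –CHO group and the multiple bond is 8 carbons long (octane).
An aldehyde (terminal –CHO) is the principal characteristic group, giving the suffix -al.
There is one C=C double bond, indicated by the ending -ene.
The numbering direction is chosen so that the aldehyde carbon is C-1 by definition.
With this numbering: the double bond between C-6 and C-7; a fluoro group at C-7.
The name is 7-fluorooct-6-enal.

7-fluorooct-6-enal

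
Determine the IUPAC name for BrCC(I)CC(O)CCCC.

1-bromo-2-iodooctan-4-ol

The longest chain bearing the –OH group is 8 carbons long (octane).
The principal characteristic group is an alcohol (–OH), named with the suffix -ol.
Number the chain so that numbering from this end puts the hydroxyl group at C-4 rather than C-5.
That gives the hydroxyl at C-4; a bromo group at C-1; an iodo group at C-2.
Substituent prefixes are cited in alphabetical order (multiplying prefixes like di-/tri- are ignored for ordering).
Assembling the pieces gives 1-bromo-2-iodooctan-4-ol.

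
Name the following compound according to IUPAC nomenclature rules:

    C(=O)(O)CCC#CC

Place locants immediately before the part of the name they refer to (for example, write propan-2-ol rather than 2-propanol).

hex-4-ynoic acid

The longest carbon chain that includes the –COOH group and the multiple bond has 6 carbons, so the parent hydride is hexane.
The principal characteristic group is a carboxylic acid (terminal –COOH), named with the suffix -oic acid.
A C≡C triple bond in the chain gives the infix -yne-.
Number the chain so that the carboxylic acid carbon is C-1 by definition.
That gives the triple bond between C-4 and C-5.
The name is hex-4-ynoic acid.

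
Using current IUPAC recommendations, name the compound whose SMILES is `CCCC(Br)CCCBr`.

The longest carbon chain is 7 atoms: the parent is heptane.
Number the chain so that the substituent locant set {1,4} is lower than {4,7} at the first point of difference.
This places bromo groups at C-1 and C-4.
The name is 1,4-dibromoheptane.

1,4-dibromoheptane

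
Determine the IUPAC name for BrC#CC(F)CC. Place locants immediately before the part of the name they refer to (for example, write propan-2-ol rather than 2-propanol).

1-bromo-3-fluoropent-1-yne

Counting along the main chain through the multiple bond gives 5 carbons: the parent is pentane.
A C≡C triple bond in the chain gives the infix -yne-.
The numbering direction is chosen so that numbering from this end puts the triple bond at C-1 rather than C-4.
This places the triple bond between C-1 and C-2; a bromo group at C-1; a fluoro group at C-3.
Prefixes are listed alphabetically: bromo, fluoro.
The name is 1-bromo-3-fluoropent-1-yne.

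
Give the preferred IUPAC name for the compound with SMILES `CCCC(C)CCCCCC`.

4-methyldecane

The longest carbon chain is 10 atoms: the parent is decane.
Choose the numbering such that the substituent locant set {4} is lower than {7} at the first point of difference.
This places a methyl group at C-4.
Assembling the pieces gives 4-methyldecane.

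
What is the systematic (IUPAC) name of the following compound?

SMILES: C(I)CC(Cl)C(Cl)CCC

The longest continuous carbon chain has 7 atoms, so the parent hydride is heptane.
The numbering direction is chosen so that the substituent locant set {1,3,4} is lower than {4,5,7} at the first point of difference.
This places chloro groups at C-3 and C-4; an iodo group at C-1.
Prefixes are listed alphabetically: chloro, iodo.
Putting it together: 3,4-dichloro-1-iodoheptane.

3,4-dichloro-1-iodoheptane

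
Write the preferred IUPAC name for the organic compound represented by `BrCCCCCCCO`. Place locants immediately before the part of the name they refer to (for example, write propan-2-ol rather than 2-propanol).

The longest carbon chain that includes the –OH group has 7 carbons, so the parent hydride is heptane.
The principal characteristic group is an alcohol (–OH), named with the suffix -ol.
Number the chain so that numbering from this end puts the hydroxyl group at C-1 rather than C-7.
This places the hydroxyl at C-1; a bromo group at C-7.
The name is 7-bromoheptan-1-ol.

7-bromoheptan-1-ol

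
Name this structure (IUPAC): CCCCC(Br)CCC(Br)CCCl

3,6-dibromo-1-chlorodecane

The parent chain contains 10 carbons (decane).
Number the chain so that the substituent locant set {1,3,6} is lower than {5,8,10} at the first point of difference.
With this numbering: bromo groups at C-3 and C-6; a chloro group at C-1.
Prefixes are listed alphabetically: bromo, chloro.
The name is 3,6-dibromo-1-chlorodecane.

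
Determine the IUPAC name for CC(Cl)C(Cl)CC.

The parent chain contains 5 carbons (pentane).
Number the chain so that the substituent locant set {2,3} is lower than {3,4} at the first point of difference.
This places chloro groups at C-2 and C-3.
Assembling the pieces gives 2,3-dichloropentane.

2,3-dichloropentane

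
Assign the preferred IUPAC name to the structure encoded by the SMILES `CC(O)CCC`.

pentan-2-ol

The longest chain bearing the –OH group is 5 carbons long (pentane).
The highest-priority functional group is an alcohol (–OH), so the name ends in -ol.
Number the chain so that numbering from this end puts the hydroxyl group at C-2 rather than C-4.
With this numbering: the hydroxyl at C-2.
The name is pentan-2-ol.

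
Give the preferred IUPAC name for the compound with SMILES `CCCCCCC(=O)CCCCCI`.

1-iodododecan-6-one

The longest carbon chain that includes the carbonyl has 12 carbons, so the parent hydride is dodecane.
A ketone (C=O on an internal carbon) is the principal characteristic group, giving the suffix -one.
Number the chain so that numbering from this end puts the carbonyl group at C-6 rather than C-7.
This places the carbonyl at C-6; an iodo group at C-1.
The name is 1-iodododecan-6-one.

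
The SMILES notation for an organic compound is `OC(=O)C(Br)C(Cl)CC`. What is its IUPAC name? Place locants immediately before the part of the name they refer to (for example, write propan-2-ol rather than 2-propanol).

Counting along the main chain through the –COOH group gives 5 carbons: the parent is pentane.
The principal characteristic group is a carboxylic acid (terminal –COOH), named with the suffix -oic acid.
Number the chain so that the carboxylic acid carbon is C-1 by definition.
That gives a bromo group at C-2; a chloro group at C-3.
Substituent prefixes are cited in alphabetical order (multiplying prefixes like di-/tri- are ignored for ordering).
Putting it together: 2-bromo-3-chloropentanoic acid.

2-bromo-3-chloropentanoic acid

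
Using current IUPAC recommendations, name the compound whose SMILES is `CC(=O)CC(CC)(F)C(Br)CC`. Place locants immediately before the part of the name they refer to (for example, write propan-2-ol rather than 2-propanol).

The longest carbon chain that includes the carbonyl has 7 carbons, so the parent hydride is heptane.
The highest-priority functional group is a ketone (C=O on an internal carbon), so the name ends in -one.
Number the chain so that numbering from this end puts the carbonyl group at C-2 rather than C-6.
With this numbering: the carbonyl at C-2; a bromo group at C-5; an ethyl group at C-4; a fluoro group at C-4.
Prefixes are listed alphabetically: bromo, ethyl, fluoro.
Putting it together: 5-bromo-4-ethyl-4-fluoroheptan-2-one.

5-bromo-4-ethyl-4-fluoroheptan-2-one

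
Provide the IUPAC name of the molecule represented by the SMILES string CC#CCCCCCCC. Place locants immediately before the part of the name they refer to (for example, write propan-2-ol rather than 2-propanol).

dec-2-yne

The longest chain bearing the multiple bond is 10 carbons long (decane).
The chain contains a C≡C triple bond, so the unsaturation ending is -yne.
Number the chain so that numbering from this end puts the triple bond at C-2 rather than C-8.
With this numbering: the triple bond between C-2 and C-3.
The name is dec-2-yne.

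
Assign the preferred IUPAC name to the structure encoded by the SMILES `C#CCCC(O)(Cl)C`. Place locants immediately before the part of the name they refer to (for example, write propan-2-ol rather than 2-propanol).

2-chlorohex-5-yn-2-ol

Counting along the main chain through the –OH group and the multiple bond gives 6 carbons: the parent is hexane.
An alcohol (–OH) is the principal characteristic group, giving the suffix -ol.
A C≡C triple bond in the chain gives the infix -yne-.
Number the chain so that numbering from this end puts the hydroxyl group at C-2 rather than C-5.
This places the hydroxyl at C-2; the triple bond between C-5 and C-6; a chloro group at C-2.
Putting it together: 2-chlorohex-5-yn-2-ol.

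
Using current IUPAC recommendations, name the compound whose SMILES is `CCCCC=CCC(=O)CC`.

The longest carbon chain that includes the carbonyl and the multiple bond has 10 carbons, so the parent hydride is decane.
A ketone (C=O on an internal carbon) is the principal characteristic group, giving the suffix -one.
A C=C double bond in the chain gives the infix -ene-.
Number the chain so that numbering from this end puts the carbonyl group at C-3 rather than C-8.
That gives the carbonyl at C-3; the double bond between C-5 and C-6.
Assembling the pieces gives dec-5-en-3-one.

dec-5-en-3-one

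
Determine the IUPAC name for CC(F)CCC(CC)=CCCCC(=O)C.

7-ethyl-10-fluoroundec-6-en-2-one

The longest carbon chain that includes the carbonyl and the multiple bond has 11 carbons, so the parent hydride is undecane.
The principal characteristic group is a ketone (C=O on an internal carbon), named with the suffix -one.
A C=C double bond in the chain gives the infix -ene-.
The numbering direction is chosen so that numbering from this end puts the carbonyl group at C-2 rather than C-10.
With this numbering: the carbonyl at C-2; the double bond between C-6 and C-7; an ethyl group at C-7; a fluoro group at C-10.
Substituent prefixes are cited in alphabetical order (multiplying prefixes like di-/tri- are ignored for ordering).
Assembling the pieces gives 7-ethyl-10-fluoroundec-6-en-2-one.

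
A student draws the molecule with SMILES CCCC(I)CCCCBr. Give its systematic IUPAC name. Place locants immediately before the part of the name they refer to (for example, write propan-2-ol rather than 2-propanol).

1-bromo-5-iodooctane

The parent chain contains 8 carbons (octane).
Choose the numbering such that the substituent locant set {1,5} is lower than {4,8} at the first point of difference.
With this numbering: a bromo group at C-1; an iodo group at C-5.
Substituent prefixes are cited in alphabetical order (multiplying prefixes like di-/tri- are ignored for ordering).
The name is 1-bromo-5-iodooctane.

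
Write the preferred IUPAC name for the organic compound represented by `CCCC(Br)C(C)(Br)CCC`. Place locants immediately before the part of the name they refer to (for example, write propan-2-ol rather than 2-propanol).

The parent chain contains 8 carbons (octane).
The numbering direction is chosen so that the substituent locant set {4,4,5} is lower than {4,5,5} at the first point of difference.
With this numbering: bromo groups at C-4 and C-5; a methyl group at C-4.
The substituents are ordered alphabetically, ignoring any di-/tri- multipliers.
The name is 4,5-dibromo-4-methyloctane.

4,5-dibromo-4-methyloctane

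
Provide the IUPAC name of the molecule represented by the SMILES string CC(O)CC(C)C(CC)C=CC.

5-ethyl-4-methyloct-6-en-2-ol

The longest carbon chain that includes the –OH group and the multiple bond has 8 carbons, so the parent hydride is octane.
The highest-priority functional group is an alcohol (–OH), so the name ends in -ol.
The chain contains a C=C double bond, so the unsaturation ending is -ene.
The numbering direction is chosen so that numbering from this end puts the hydroxyl group at C-2 rather than C-7.
This places the hydroxyl at C-2; the double bond between C-6 and C-7; an ethyl group at C-5; a methyl group at C-4.
Substituent prefixes are cited in alphabetical order (multiplying prefixes like di-/tri- are ignored for ordering).
The name is 5-ethyl-4-methyloct-6-en-2-ol.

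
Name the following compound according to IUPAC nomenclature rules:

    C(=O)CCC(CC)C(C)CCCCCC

Counting along the main chain through the –CHO group gives 11 carbons: the parent is undecane.
The principal characteristic group is an aldehyde (terminal –CHO), named with the suffix -al.
The numbering direction is chosen so that the aldehyde carbon is C-1 by definition.
That gives an ethyl group at C-4; a methyl group at C-5.
Prefixes are listed alphabetically: ethyl, methyl.
Assembling the pieces gives 4-ethyl-5-methylundecanal.

4-ethyl-5-methylundecanal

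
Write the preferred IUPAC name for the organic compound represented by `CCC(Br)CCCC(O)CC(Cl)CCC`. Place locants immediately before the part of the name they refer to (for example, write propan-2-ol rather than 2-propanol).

10-bromo-4-chlorododecan-6-ol

Counting along the main chain through the –OH group gives 12 carbons: the parent is dodecane.
The highest-priority functional group is an alcohol (–OH), so the name ends in -ol.
The numbering direction is chosen so that numbering from this end puts the hydroxyl group at C-6 rather than C-7.
With this numbering: the hydroxyl at C-6; a bromo group at C-10; a chloro group at C-4.
The substituents are ordered alphabetically, ignoring any di-/tri- multipliers.
The name is 10-bromo-4-chlorododecan-6-ol.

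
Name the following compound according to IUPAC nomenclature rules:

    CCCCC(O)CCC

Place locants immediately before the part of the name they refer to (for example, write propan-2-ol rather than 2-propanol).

octan-4-ol

Counting along the main chain through the –OH group gives 8 carbons: the parent is octane.
The principal characteristic group is an alcohol (–OH), named with the suffix -ol.
Number the chain so that numbering from this end puts the hydroxyl group at C-4 rather than C-5.
With this numbering: the hydroxyl at C-4.
Putting it together: octan-4-ol.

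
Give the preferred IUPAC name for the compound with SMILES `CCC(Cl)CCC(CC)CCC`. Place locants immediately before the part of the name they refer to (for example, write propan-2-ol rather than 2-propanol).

3-chloro-6-ethylnonane

The longest continuous carbon chain has 9 atoms, so the parent hydride is nonane.
Choose the numbering such that the substituent locant set {3,6} is lower than {4,7} at the first point of difference.
With this numbering: a chloro group at C-3; an ethyl group at C-6.
The substituents are ordered alphabetically, ignoring any di-/tri- multipliers.
Assembling the pieces gives 3-chloro-6-ethylnonane.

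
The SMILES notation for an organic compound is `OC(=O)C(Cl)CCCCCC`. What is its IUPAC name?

2-chlorooctanoic acid

The longest carbon chain that includes the –COOH group has 8 carbons, so the parent hydride is octane.
The highest-priority functional group is a carboxylic acid (terminal –COOH), so the name ends in -oic acid.
The numbering direction is chosen so that the carboxylic acid carbon is C-1 by definition.
That gives a chloro group at C-2.
Putting it together: 2-chlorooctanoic acid.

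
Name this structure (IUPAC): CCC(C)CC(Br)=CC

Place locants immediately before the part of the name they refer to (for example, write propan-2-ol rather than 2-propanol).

The longest carbon chain that includes the multiple bond has 7 carbons, so the parent hydride is heptane.
A C=C double bond in the chain gives the infix -ene-.
Choose the numbering such that numbering from this end puts the double bond at C-2 rather than C-5.
With this numbering: the double bond between C-2 and C-3; a bromo group at C-3; a methyl group at C-5.
Substituent prefixes are cited in alphabetical order (multiplying prefixes like di-/tri- are ignored for ordering).
The name is 3-bromo-5-methylhept-2-ene.

3-bromo-5-methylhept-2-ene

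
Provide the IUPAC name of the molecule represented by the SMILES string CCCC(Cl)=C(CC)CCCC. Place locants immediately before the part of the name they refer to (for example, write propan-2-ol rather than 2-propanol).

The longest carbon chain that includes the multiple bond has 9 carbons, so the parent hydride is nonane.
The chain contains a C=C double bond, so the unsaturation ending is -ene.
Number the chain so that numbering from this end puts the double bond at C-4 rather than C-5.
With this numbering: the double bond between C-4 and C-5; a chloro group at C-4; an ethyl group at C-5.
Prefixes are listed alphabetically: chloro, ethyl.
Putting it together: 4-chloro-5-ethylnon-4-ene.

4-chloro-5-ethylnon-4-ene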